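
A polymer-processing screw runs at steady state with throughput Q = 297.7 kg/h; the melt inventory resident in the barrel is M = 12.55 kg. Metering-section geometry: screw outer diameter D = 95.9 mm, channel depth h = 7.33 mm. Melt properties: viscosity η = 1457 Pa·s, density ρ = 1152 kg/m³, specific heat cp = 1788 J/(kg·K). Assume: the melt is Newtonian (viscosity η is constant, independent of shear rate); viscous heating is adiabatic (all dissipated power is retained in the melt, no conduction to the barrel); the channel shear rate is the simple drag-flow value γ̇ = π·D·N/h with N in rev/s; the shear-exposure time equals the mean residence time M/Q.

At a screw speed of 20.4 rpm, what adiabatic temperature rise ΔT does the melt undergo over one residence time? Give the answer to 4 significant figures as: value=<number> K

Throughput in SI: Q_s = 297.7 kg/h ÷ 3600 s/h = 0.0826944 kg/s
t_res = M / Q_s = 12.55 ÷ 0.0826944 = 151.764 s
Geometry in metres: D = 95.9 mm → 0.0959 m, h = 7.33 mm → 0.00733 m; screw speed N = 20.4 rpm = 0.34 rev/s
γ̇ = π·D·N / h = π · 0.0959 · 0.34 / 0.00733 = 13.9747 s⁻¹
ΔT = η·γ̇²·t_res/(ρ·cp) = [1457 × 13.9747² × 151.764] / [1152 × 1788] = 20.9649 K

value=20.96 K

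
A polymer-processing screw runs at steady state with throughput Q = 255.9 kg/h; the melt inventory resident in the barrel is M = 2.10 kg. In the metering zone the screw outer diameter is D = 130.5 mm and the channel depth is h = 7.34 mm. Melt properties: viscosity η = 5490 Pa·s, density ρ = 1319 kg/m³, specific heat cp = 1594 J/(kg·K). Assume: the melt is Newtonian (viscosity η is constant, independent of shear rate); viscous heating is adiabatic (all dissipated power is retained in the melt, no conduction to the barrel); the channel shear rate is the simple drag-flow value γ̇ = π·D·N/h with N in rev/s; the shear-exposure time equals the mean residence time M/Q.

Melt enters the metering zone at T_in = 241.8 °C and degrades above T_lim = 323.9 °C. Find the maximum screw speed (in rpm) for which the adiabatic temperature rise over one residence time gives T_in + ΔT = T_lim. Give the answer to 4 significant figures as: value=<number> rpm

Q_s = Q / 3600 = 255.9 / 3600 = 0.0710833 kg/s
t_res = M / Q_s = 2.10 / 0.0710833 = 29.5428 s
D = 130.5 mm = 0.1305 m;  h = 7.34 mm = 0.00734 m
ΔT_a = T_lim − T_in = 323.9 − 241.8 = 82.1 K
γ̇_max² = ΔT_a·ρ·cp / (η·t_res) = [82.1 × 1319 × 1594] / [5490 × 29.5428] = 1064.27 s⁻²
Take the square root: γ̇_max = √(1064.27) = 32.6232 s⁻¹
N_max = γ̇_max·h / (π·D) = 32.6232 · 0.00734 / (π · 0.1305) = 0.584066 rev/s = 35.044 rpm

value=35.04 rpm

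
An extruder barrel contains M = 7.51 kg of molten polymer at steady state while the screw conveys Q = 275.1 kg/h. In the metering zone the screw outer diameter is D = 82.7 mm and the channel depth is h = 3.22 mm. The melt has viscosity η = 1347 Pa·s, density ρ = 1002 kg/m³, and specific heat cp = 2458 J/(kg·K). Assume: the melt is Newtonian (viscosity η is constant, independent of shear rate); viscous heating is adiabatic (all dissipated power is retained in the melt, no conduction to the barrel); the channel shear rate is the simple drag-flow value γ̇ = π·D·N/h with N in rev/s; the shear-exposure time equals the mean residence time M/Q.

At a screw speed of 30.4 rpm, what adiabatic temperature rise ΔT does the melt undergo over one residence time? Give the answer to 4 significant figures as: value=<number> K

Throughput in SI: Q_s = 275.1 kg/h ÷ 3600 s/h = 0.0764167 kg/s
t_res = M / Q_s = 7.51 ÷ 0.0764167 = 98.277 s
D = 82.7 mm = 0.0827 m;  h = 3.22 mm = 0.00322 m;  N = 30.4 rpm / 60 = 0.506667 rev/s
γ̇ = π D N / h = (π)(0.0827)(0.506667) / 0.00322 = 40.881 s⁻¹
ΔT = η·γ̇²·t_res/(ρ·cp) = [1347 × 40.881² × 98.277] / [1002 × 2458] = 89.8284 K

value=89.83 K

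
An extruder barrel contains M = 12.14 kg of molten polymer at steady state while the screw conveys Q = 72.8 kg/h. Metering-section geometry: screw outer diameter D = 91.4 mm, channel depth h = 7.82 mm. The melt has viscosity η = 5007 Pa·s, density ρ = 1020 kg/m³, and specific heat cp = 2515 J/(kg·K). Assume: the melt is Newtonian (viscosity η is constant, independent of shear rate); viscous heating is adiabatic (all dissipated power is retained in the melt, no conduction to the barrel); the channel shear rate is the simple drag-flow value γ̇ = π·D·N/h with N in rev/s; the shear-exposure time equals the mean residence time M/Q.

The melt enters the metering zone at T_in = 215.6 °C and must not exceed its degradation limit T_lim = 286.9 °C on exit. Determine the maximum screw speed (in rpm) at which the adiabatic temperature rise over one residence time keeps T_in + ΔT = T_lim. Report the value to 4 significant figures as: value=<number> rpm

value=12.75 rpm

Q_s = Q / 3600 = 72.8 / 3600 = 0.0202222 kg/s
t_res = M / Q_s = 12.14 ÷ 0.0202222 = 600.33 s
D = 91.4 mm = 0.0914 m;  h = 7.82 mm = 0.00782 m
ΔT_a = T_lim − T_in = 286.9 °C − 215.6 °C = 71.3 K
Invert ΔT = ηγ̇²t_res/(ρcp) for γ̇: γ̇_max² = ΔT_a ρ cp / (η t_res) = 71.3·1020·2515 / (5007·600.33) = 60.85 s⁻²
γ̇_max = sqrt(60.85) = 7.80064 s⁻¹
Solve γ̇ = πDN/h for N: N_max = γ̇_max·h/(π·D) = 7.80064 × 0.00782 / (π × 0.0914) = 0.212442 rev/s = 12.7465 rpm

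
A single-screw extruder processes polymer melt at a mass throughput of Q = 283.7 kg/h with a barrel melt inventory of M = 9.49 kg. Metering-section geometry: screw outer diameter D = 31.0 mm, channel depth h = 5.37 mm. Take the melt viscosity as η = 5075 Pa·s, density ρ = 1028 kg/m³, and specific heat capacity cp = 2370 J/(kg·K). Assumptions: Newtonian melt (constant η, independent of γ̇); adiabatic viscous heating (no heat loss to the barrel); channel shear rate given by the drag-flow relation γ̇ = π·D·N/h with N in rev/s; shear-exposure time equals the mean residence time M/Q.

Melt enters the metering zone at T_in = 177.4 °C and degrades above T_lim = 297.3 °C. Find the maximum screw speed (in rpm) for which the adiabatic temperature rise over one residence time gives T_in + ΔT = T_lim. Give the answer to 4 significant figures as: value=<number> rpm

value=72.33 rpm

Q_s = Q / 3600 = 283.7 / 3600 = 0.0788056 kg/s
t_res = M / Q_s = 9.49 ÷ 0.0788056 = 120.423 s
Geometry in SI: D = 31.0 mm → 0.031 m, h = 5.37 mm → 0.00537 m
Allowable rise: ΔT_a = T_lim − T_in = 297.3 − 177.4 = 119.9 K
Invert ΔT = ηγ̇²t_res/(ρcp) for γ̇: γ̇_max² = ΔT_a ρ cp / (η t_res) = 119.9·1028·2370 / (5075·120.423) = 477.986 s⁻²
γ̇_max = √477.986 = 21.8629 s⁻¹
Solve γ̇ = πDN/h for N: N_max = γ̇_max·h/(π·D) = 21.8629 × 0.00537 / (π × 0.031) = 1.20551 rev/s = 72.3305 rpm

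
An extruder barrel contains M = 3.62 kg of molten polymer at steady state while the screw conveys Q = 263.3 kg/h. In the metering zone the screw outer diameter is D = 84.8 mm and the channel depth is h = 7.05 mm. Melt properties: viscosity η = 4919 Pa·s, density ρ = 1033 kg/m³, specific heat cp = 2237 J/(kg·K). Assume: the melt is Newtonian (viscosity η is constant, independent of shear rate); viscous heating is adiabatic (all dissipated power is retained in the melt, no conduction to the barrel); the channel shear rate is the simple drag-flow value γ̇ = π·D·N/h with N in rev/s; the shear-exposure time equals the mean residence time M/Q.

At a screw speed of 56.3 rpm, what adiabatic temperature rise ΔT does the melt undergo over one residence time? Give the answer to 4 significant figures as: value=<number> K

value=132.5 K

Convert throughput: Q = 263.3 kg/h = 263.3/3600 = 0.0731389 kg/s
t_res = M / Q_s = 3.62 / 0.0731389 = 49.4949 s
Geometry in metres: D = 84.8 mm → 0.0848 m, h = 7.05 mm → 0.00705 m; screw speed N = 56.3 rpm = 0.938333 rev/s
γ̇ = π D N / h = (π)(0.0848)(0.938333) / 0.00705 = 35.458 s⁻¹
Adiabatic rise: ΔT = η γ̇² t_res / (ρ cp) = 4919·(35.458)²·49.4949 / (1033·2237) = 132.464 K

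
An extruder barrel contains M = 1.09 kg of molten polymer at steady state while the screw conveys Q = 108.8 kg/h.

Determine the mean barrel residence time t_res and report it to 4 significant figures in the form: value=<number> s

value=36.07 s

Throughput in SI: Q_s = 108.8 kg/h ÷ 3600 s/h = 0.0302222 kg/s
t_res = M / Q_s = 1.09 / 0.0302222 = 36.0662 s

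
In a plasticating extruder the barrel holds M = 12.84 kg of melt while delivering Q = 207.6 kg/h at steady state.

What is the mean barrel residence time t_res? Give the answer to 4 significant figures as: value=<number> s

value=222.7 s

Throughput in SI: Q_s = 207.6 kg/h ÷ 3600 s/h = 0.0576667 kg/s
t_res = M / Q_s = 12.84 ÷ 0.0576667 = 222.659 s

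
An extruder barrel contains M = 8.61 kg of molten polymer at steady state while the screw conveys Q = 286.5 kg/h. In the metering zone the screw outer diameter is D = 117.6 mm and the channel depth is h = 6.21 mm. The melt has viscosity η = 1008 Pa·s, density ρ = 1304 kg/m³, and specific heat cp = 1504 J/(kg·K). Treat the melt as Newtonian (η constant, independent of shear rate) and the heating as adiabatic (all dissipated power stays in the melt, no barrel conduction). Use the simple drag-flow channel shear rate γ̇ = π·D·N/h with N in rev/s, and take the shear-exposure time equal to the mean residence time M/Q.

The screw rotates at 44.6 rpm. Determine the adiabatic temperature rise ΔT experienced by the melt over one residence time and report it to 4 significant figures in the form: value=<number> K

Convert throughput: Q = 286.5 kg/h = 286.5/3600 = 0.0795833 kg/s
t_res = M / Q_s = 8.61 / 0.0795833 = 108.188 s
D = 117.6 mm = 0.1176 m;  h = 6.21 mm = 0.00621 m;  N = 44.6 rpm / 60 = 0.743333 rev/s
Shear rate: γ̇ = πDN/h = π·0.1176·0.743333/0.00621 = 44.2231 s⁻¹
Adiabatic rise: ΔT = η γ̇² t_res / (ρ cp) = 1008·(44.2231)²·108.188 / (1304·1504) = 108.746 K

value=108.7 K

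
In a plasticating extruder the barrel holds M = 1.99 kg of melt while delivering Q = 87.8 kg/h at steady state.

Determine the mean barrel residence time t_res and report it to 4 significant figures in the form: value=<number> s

Throughput in SI: Q_s = 87.8 kg/h ÷ 3600 s/h = 0.0243889 kg/s
t_res = M / Q_s = 1.99 ÷ 0.0243889 = 81.5945 s

value=81.59 s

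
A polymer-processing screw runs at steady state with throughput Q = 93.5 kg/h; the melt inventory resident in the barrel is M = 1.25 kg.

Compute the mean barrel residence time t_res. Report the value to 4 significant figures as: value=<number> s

Q_s = Q / 3600 = 93.5 / 3600 = 0.0259722 kg/s
t_res = M / Q_s = 1.25 / 0.0259722 = 48.1283 s

value=48.13 s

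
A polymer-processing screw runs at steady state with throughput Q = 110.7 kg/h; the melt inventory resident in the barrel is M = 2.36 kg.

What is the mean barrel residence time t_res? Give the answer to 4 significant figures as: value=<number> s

value=76.75 s

Throughput in SI: Q_s = 110.7 kg/h ÷ 3600 s/h = 0.03075 kg/s
t_res = M / Q_s = 2.36 / 0.03075 = 76.748 s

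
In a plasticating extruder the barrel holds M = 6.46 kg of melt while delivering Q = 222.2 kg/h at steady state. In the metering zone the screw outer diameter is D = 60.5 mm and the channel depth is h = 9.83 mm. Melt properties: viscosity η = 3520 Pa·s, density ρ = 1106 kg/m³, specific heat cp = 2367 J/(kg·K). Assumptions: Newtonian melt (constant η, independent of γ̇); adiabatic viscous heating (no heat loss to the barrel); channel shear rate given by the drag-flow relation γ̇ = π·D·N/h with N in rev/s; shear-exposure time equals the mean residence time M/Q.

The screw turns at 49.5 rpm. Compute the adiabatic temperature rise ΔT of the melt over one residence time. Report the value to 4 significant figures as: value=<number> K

Q_s = Q / 3600 = 222.2 / 3600 = 0.0617222 kg/s
t_res = M / Q_s = 6.46 ÷ 0.0617222 = 104.662 s
Geometry in metres: D = 60.5 mm → 0.0605 m, h = 9.83 mm → 0.00983 m; screw speed N = 49.5 rpm = 0.825 rev/s
γ̇ = π D N / h = (π)(0.0605)(0.825) / 0.00983 = 15.9517 s⁻¹
ΔT = η·γ̇²·t_res / (ρ·cp) = 3520 · (15.9517)² · 104.662 / (1106 · 2367) = 35.809 K

value=35.81 K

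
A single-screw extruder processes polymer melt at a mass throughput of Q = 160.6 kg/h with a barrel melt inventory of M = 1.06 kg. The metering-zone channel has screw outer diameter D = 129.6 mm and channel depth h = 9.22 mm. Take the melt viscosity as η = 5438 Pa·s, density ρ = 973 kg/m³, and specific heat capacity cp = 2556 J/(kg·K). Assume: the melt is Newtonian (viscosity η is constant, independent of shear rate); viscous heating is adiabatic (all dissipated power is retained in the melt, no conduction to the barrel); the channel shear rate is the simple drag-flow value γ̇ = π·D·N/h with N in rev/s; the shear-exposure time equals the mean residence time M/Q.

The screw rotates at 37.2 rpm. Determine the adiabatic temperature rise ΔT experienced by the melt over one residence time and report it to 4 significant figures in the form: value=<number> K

Convert throughput: Q = 160.6 kg/h = 160.6/3600 = 0.0446111 kg/s
t_res = M / Q_s = 1.06 / 0.0446111 = 23.7609 s
Convert to SI: D = 0.1296 m, h = 0.00922 m, N = 37.2/60 = 0.62 rev/s
γ̇ = π D N / h = (π)(0.1296)(0.62) / 0.00922 = 27.3789 s⁻¹
ΔT = η·γ̇²·t_res / (ρ·cp) = 5438 · (27.3789)² · 23.7609 / (973 · 2556) = 38.9457 K

value=38.95 K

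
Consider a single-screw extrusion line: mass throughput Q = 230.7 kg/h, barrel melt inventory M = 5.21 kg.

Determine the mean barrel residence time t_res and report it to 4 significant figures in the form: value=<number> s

Q_s = Q / 3600 = 230.7 / 3600 = 0.0640833 kg/s
t_res = M / Q_s = 5.21 ÷ 0.0640833 = 81.3004 s

value=81.30 s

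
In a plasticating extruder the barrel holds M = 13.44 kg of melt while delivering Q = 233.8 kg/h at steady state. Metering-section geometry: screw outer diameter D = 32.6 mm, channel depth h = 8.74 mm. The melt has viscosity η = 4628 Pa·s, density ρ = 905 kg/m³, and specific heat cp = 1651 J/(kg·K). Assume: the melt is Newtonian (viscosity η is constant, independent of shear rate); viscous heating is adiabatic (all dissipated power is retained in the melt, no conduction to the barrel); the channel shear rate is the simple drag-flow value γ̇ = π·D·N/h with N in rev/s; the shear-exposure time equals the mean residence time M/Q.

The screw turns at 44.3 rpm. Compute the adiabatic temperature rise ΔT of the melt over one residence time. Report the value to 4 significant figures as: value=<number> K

value=47.98 K

Q_s = Q / 3600 = 233.8 / 3600 = 0.0649444 kg/s
Mean residence time: t_res = M/Q_s = 13.44 kg / 0.0649444 kg/s = 206.946 s
Convert to SI: D = 0.0326 m, h = 0.00874 m, N = 44.3/60 = 0.738333 rev/s
γ̇ = π D N / h = (π)(0.0326)(0.738333) / 0.00874 = 8.65184 s⁻¹
ΔT = η·γ̇²·t_res / (ρ·cp) = 4628 · (8.65184)² · 206.946 / (905 · 1651) = 47.9813 K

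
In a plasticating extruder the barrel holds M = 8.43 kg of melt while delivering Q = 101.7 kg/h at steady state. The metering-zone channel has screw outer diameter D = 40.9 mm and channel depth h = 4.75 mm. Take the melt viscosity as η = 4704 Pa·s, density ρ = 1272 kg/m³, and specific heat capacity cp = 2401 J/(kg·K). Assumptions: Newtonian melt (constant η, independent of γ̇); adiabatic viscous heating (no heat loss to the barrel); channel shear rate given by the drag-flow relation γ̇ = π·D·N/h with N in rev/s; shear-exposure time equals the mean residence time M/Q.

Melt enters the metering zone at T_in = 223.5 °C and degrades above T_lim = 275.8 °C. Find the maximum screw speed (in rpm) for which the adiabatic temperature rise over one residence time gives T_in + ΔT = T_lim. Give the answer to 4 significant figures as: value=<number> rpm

value=23.66 rpm

Throughput in SI: Q_s = 101.7 kg/h ÷ 3600 s/h = 0.02825 kg/s
t_res = M / Q_s = 8.43 ÷ 0.02825 = 298.407 s
Geometry in SI: D = 40.9 mm → 0.0409 m, h = 4.75 mm → 0.00475 m
ΔT_a = T_lim − T_in = 275.8 − 223.5 = 52.3 K
Invert ΔT = ηγ̇²t_res/(ρcp) for γ̇: γ̇_max² = ΔT_a ρ cp / (η t_res) = 52.3·1272·2401 / (4704·298.407) = 113.79 s⁻²
Take the square root: γ̇_max = √(113.79) = 10.6672 s⁻¹
N_max = γ̇_max·h / (π·D) = 10.6672 · 0.00475 / (π · 0.0409) = 0.394342 rev/s = 23.6605 rpm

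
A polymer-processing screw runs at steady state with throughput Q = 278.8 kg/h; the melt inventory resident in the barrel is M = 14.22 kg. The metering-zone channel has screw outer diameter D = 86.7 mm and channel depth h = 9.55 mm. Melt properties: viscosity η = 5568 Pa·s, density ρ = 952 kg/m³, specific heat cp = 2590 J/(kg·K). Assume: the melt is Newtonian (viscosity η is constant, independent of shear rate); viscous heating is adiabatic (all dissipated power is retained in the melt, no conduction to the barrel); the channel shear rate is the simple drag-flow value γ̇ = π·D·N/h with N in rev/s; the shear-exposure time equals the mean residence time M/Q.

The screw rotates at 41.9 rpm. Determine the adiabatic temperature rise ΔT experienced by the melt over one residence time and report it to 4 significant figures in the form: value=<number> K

value=164.5 K

Throughput in SI: Q_s = 278.8 kg/h ÷ 3600 s/h = 0.0774444 kg/s
t_res = M / Q_s = 14.22 / 0.0774444 = 183.615 s
Geometry in metres: D = 86.7 mm → 0.0867 m, h = 9.55 mm → 0.00955 m; screw speed N = 41.9 rpm = 0.698333 rev/s
γ̇ = π D N / h = (π)(0.0867)(0.698333) / 0.00955 = 19.9172 s⁻¹
ΔT = η·γ̇²·t_res/(ρ·cp) = [5568 × 19.9172² × 183.615] / [952 × 2590] = 164.486 K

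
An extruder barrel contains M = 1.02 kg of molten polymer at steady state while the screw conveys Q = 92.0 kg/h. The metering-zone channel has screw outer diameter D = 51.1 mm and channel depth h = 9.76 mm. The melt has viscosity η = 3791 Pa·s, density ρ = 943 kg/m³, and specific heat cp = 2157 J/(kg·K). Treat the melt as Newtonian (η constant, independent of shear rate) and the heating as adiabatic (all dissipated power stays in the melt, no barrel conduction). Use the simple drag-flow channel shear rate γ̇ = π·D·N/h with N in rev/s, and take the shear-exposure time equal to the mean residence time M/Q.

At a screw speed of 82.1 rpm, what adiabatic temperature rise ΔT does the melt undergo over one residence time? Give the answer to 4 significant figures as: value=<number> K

value=37.68 K

Convert throughput: Q = 92.0 kg/h = 92.0/3600 = 0.0255556 kg/s
t_res = M / Q_s = 1.02 / 0.0255556 = 39.913 s
Geometry in metres: D = 51.1 mm → 0.0511 m, h = 9.76 mm → 0.00976 m; screw speed N = 82.1 rpm = 1.36833 rev/s
γ̇ = π D N / h = (π)(0.0511)(1.36833) / 0.00976 = 22.5068 s⁻¹
Adiabatic rise: ΔT = η γ̇² t_res / (ρ cp) = 3791·(22.5068)²·39.913 / (943·2157) = 37.6819 K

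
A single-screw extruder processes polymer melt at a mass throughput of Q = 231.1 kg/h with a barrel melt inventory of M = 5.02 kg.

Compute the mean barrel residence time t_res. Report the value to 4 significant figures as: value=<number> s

Throughput in SI: Q_s = 231.1 kg/h ÷ 3600 s/h = 0.0641944 kg/s
t_res = M / Q_s = 5.02 / 0.0641944 = 78.1999 s

value=78.20 s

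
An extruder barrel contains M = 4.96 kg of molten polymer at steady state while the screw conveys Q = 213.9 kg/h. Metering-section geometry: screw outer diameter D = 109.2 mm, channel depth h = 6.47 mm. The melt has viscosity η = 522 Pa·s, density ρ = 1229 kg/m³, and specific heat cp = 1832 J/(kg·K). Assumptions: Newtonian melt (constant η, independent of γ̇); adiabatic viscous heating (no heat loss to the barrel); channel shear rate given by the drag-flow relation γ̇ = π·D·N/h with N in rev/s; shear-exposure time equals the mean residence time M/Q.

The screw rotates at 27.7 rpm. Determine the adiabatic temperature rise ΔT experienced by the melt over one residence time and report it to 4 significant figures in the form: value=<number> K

Throughput in SI: Q_s = 213.9 kg/h ÷ 3600 s/h = 0.0594167 kg/s
t_res = M / Q_s = 4.96 / 0.0594167 = 83.4783 s
Convert to SI: D = 0.1092 m, h = 0.00647 m, N = 27.7/60 = 0.461667 rev/s
Shear rate: γ̇ = πDN/h = π·0.1092·0.461667/0.00647 = 24.4792 s⁻¹
ΔT = η·γ̇²·t_res/(ρ·cp) = [522 × 24.4792² × 83.4783] / [1229 × 1832] = 11.5974 K

value=11.60 K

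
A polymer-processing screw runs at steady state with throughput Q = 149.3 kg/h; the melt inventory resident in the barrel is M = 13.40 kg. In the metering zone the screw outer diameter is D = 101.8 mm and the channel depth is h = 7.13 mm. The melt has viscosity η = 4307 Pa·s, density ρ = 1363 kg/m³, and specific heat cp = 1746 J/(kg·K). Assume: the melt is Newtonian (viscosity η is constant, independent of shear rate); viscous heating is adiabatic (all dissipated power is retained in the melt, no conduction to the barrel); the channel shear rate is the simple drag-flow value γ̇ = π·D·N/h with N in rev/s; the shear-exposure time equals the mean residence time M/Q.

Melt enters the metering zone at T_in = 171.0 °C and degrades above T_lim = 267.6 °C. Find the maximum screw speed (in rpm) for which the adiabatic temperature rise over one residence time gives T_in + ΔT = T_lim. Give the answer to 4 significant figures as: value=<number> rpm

Q_s = Q / 3600 = 149.3 / 3600 = 0.0414722 kg/s
t_res = M / Q_s = 13.40 / 0.0414722 = 323.108 s
D = 101.8 mm = 0.1018 m;  h = 7.13 mm = 0.00713 m
ΔT_a = T_lim − T_in = 267.6 °C − 171.0 °C = 96.6 K
γ̇_max² = ΔT_a·ρ·cp / (η·t_res) = [96.6 × 1363 × 1746] / [4307 × 323.108] = 165.194 s⁻²
γ̇_max = √165.194 = 12.8528 s⁻¹
N_max = γ̇_max·h / (π·D) = 12.8528 · 0.00713 / (π · 0.1018) = 0.286543 rev/s = 17.1926 rpm

value=17.19 rpm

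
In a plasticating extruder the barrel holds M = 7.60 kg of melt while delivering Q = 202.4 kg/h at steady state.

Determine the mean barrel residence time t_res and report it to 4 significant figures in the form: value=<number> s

Throughput in SI: Q_s = 202.4 kg/h ÷ 3600 s/h = 0.0562222 kg/s
t_res = M / Q_s = 7.60 ÷ 0.0562222 = 135.178 s

value=135.2 s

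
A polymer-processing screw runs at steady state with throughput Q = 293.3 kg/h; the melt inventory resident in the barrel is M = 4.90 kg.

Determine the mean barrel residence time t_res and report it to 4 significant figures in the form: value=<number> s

Throughput in SI: Q_s = 293.3 kg/h ÷ 3600 s/h = 0.0814722 kg/s
Mean residence time: t_res = M/Q_s = 4.90 kg / 0.0814722 kg/s = 60.1432 s

value=60.14 s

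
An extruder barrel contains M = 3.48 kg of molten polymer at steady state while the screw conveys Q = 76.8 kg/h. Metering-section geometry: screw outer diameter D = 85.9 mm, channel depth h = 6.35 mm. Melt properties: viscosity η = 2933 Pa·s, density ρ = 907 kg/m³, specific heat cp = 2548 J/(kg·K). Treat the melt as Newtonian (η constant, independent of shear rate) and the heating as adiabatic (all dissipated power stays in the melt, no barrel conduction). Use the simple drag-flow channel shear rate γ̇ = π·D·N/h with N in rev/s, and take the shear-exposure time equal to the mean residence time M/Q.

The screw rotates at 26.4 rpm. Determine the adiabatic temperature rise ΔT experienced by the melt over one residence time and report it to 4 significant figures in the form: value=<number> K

Q_s = Q / 3600 = 76.8 / 3600 = 0.0213333 kg/s
t_res = M / Q_s = 3.48 / 0.0213333 = 163.125 s
Geometry in metres: D = 85.9 mm → 0.0859 m, h = 6.35 mm → 0.00635 m; screw speed N = 26.4 rpm = 0.44 rev/s
γ̇ = π·D·N / h = π · 0.0859 · 0.44 / 0.00635 = 18.6992 s⁻¹
ΔT = η·γ̇²·t_res / (ρ·cp) = 2933 · (18.6992)² · 163.125 / (907 · 2548) = 72.3885 K

value=72.39 K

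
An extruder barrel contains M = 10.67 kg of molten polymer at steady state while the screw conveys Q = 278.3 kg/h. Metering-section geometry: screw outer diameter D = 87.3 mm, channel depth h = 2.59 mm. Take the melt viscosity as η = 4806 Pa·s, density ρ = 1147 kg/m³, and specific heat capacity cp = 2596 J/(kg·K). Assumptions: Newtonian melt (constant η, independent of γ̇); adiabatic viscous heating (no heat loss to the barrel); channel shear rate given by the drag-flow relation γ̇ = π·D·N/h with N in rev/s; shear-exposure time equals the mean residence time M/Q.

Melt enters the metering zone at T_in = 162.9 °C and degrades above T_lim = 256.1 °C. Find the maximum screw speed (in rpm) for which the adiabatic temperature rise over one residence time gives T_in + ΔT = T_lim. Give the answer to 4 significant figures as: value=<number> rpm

Convert throughput: Q = 278.3 kg/h = 278.3/3600 = 0.0773056 kg/s
t_res = M / Q_s = 10.67 ÷ 0.0773056 = 138.024 s
Geometry in SI: D = 87.3 mm → 0.0873 m, h = 2.59 mm → 0.00259 m
Allowable rise: ΔT_a = T_lim − T_in = 256.1 − 162.9 = 93.2 K
γ̇_max² = ΔT_a·ρ·cp / (η·t_res) = [93.2 × 1147 × 2596] / [4806 × 138.024] = 418.357 s⁻²
γ̇_max = sqrt(418.357) = 20.4538 s⁻¹
N_max = γ̇_max h / (πD) = 20.4538·0.00259/(π·0.0873) = 0.193156 rev/s → ×60 = 11.5894 rpm

value=11.59 rpm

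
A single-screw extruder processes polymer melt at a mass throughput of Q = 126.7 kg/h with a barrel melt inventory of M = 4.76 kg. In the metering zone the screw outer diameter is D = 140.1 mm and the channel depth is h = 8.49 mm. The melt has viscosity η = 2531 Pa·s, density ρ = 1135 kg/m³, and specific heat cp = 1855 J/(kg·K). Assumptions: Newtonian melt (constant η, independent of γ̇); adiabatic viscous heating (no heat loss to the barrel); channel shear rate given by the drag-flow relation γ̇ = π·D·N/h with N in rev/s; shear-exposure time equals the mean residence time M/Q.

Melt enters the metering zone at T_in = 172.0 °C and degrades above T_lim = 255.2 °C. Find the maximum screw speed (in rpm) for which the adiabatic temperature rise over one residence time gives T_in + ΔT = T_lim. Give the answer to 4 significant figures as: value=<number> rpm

value=26.18 rpm

Convert throughput: Q = 126.7 kg/h = 126.7/3600 = 0.0351944 kg/s
t_res = M / Q_s = 4.76 / 0.0351944 = 135.249 s
Geometry in SI: D = 140.1 mm → 0.1401 m, h = 8.49 mm → 0.00849 m
Allowable rise: ΔT_a = T_lim − T_in = 255.2 − 172.0 = 83.2 K
Invert ΔT = ηγ̇²t_res/(ρcp) for γ̇: γ̇_max² = ΔT_a ρ cp / (η t_res) = 83.2·1135·1855 / (2531·135.249) = 511.727 s⁻²
γ̇_max = sqrt(511.727) = 22.6214 s⁻¹
Solve γ̇ = πDN/h for N: N_max = γ̇_max·h/(π·D) = 22.6214 × 0.00849 / (π × 0.1401) = 0.436354 rev/s = 26.1812 rpm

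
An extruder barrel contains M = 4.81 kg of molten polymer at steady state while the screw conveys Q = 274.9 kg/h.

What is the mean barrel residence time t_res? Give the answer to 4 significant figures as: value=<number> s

Q_s = Q / 3600 = 274.9 / 3600 = 0.0763611 kg/s
Mean residence time: t_res = M/Q_s = 4.81 kg / 0.0763611 kg/s = 62.9902 s

value=62.99 s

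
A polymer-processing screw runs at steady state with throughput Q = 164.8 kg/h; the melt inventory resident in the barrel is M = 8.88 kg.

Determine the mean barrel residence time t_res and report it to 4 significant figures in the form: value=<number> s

value=194.0 s

Q_s = Q / 3600 = 164.8 / 3600 = 0.0457778 kg/s
t_res = M / Q_s = 8.88 ÷ 0.0457778 = 193.981 s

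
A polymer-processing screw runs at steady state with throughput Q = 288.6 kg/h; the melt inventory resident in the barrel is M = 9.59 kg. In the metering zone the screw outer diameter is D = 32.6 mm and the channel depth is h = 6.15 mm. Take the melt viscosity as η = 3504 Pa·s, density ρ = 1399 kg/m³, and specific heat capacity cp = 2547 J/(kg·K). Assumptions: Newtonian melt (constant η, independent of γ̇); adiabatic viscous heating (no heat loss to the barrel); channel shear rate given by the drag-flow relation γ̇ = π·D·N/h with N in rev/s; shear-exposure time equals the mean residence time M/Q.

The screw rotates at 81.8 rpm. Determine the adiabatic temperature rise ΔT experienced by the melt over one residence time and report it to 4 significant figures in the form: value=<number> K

value=60.64 K

Q_s = Q / 3600 = 288.6 / 3600 = 0.0801667 kg/s
Mean residence time: t_res = M/Q_s = 9.59 kg / 0.0801667 kg/s = 119.626 s
D = 32.6 mm = 0.0326 m;  h = 6.15 mm = 0.00615 m;  N = 81.8 rpm / 60 = 1.36333 rev/s
Shear rate: γ̇ = πDN/h = π·0.0326·1.36333/0.00615 = 22.7036 s⁻¹
ΔT = η·γ̇²·t_res / (ρ·cp) = 3504 · (22.7036)² · 119.626 / (1399 · 2547) = 60.6361 K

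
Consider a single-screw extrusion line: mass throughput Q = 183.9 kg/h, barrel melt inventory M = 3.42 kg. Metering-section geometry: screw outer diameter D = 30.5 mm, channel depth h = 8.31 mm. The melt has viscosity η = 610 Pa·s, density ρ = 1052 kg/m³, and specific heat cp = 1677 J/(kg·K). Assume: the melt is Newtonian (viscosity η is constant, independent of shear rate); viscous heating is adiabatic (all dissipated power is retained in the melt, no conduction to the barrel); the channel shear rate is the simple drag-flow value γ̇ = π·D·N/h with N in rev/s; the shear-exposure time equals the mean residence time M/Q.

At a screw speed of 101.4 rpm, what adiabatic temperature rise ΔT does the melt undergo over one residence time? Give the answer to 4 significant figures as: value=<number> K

Throughput in SI: Q_s = 183.9 kg/h ÷ 3600 s/h = 0.0510833 kg/s
t_res = M / Q_s = 3.42 ÷ 0.0510833 = 66.9494 s
Geometry in metres: D = 30.5 mm → 0.0305 m, h = 8.31 mm → 0.00831 m; screw speed N = 101.4 rpm = 1.69 rev/s
γ̇ = π·D·N / h = π · 0.0305 · 1.69 / 0.00831 = 19.4866 s⁻¹
Adiabatic rise: ΔT = η γ̇² t_res / (ρ cp) = 610·(19.4866)²·66.9494 / (1052·1677) = 8.7902 K

value=8.790 K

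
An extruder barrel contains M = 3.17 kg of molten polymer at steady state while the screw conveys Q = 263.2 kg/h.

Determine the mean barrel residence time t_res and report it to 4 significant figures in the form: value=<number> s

Throughput in SI: Q_s = 263.2 kg/h ÷ 3600 s/h = 0.0731111 kg/s
t_res = M / Q_s = 3.17 / 0.0731111 = 43.3587 s

value=43.36 s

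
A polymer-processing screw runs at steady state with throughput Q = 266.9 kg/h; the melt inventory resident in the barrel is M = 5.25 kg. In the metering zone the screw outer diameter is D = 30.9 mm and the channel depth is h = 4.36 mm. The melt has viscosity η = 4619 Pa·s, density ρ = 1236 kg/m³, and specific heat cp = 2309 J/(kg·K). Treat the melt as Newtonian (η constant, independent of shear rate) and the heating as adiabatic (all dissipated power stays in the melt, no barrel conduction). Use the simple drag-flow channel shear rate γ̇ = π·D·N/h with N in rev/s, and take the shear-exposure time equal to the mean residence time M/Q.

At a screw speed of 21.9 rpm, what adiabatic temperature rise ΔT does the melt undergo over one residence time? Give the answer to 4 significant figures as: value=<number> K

value=7.569 K

Q_s = Q / 3600 = 266.9 / 3600 = 0.0741389 kg/s
t_res = M / Q_s = 5.25 ÷ 0.0741389 = 70.813 s
Convert to SI: D = 0.0309 m, h = 0.00436 m, N = 21.9/60 = 0.365 rev/s
Shear rate: γ̇ = πDN/h = π·0.0309·0.365/0.00436 = 8.12671 s⁻¹
ΔT = η·γ̇²·t_res/(ρ·cp) = [4619 × 8.12671² × 70.813] / [1236 × 2309] = 7.56917 K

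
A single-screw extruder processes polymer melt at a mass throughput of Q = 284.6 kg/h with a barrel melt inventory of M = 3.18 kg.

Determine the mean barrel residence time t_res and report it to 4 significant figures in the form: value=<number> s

Throughput in SI: Q_s = 284.6 kg/h ÷ 3600 s/h = 0.0790556 kg/s
t_res = M / Q_s = 3.18 / 0.0790556 = 40.2249 s

value=40.22 s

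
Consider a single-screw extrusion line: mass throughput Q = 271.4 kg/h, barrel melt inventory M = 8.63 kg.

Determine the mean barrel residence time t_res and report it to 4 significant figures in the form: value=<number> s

value=114.5 s

Convert throughput: Q = 271.4 kg/h = 271.4/3600 = 0.0753889 kg/s
t_res = M / Q_s = 8.63 / 0.0753889 = 114.473 s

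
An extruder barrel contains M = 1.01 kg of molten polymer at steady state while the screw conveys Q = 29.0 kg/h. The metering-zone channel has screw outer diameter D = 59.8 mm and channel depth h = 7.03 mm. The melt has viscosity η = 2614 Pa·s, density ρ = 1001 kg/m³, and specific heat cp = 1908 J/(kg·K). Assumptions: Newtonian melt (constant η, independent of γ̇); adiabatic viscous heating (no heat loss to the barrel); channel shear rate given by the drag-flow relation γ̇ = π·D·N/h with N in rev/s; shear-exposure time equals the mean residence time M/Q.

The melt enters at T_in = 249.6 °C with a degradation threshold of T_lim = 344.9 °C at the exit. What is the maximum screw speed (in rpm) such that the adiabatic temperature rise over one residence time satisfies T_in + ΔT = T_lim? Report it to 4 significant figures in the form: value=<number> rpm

Convert throughput: Q = 29.0 kg/h = 29.0/3600 = 0.00805556 kg/s
t_res = M / Q_s = 1.01 ÷ 0.00805556 = 125.379 s
Geometry in SI: D = 59.8 mm → 0.0598 m, h = 7.03 mm → 0.00703 m
Allowable rise: ΔT_a = T_lim − T_in = 344.9 − 249.6 = 95.3 K
γ̇_max² = ΔT_a·ρ·cp/(η·t_res) = 95.3·1001·1908/(2614·125.379) = 555.359 s⁻²
γ̇_max = √555.359 = 23.5661 s⁻¹
Solve γ̇ = πDN/h for N: N_max = γ̇_max·h/(π·D) = 23.5661 × 0.00703 / (π × 0.0598) = 0.881843 rev/s = 52.9106 rpm

value=52.91 rpm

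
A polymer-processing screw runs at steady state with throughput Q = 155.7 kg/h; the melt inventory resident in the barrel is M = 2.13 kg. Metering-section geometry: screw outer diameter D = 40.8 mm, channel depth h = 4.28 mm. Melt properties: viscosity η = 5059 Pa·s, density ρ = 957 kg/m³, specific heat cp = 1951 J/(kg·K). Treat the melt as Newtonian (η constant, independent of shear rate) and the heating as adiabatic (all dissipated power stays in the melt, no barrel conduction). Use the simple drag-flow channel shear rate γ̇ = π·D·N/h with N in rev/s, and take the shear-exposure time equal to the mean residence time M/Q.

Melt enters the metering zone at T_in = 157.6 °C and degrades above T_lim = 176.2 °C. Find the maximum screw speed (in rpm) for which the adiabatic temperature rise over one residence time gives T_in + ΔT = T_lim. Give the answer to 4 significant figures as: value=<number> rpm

value=23.65 rpm

Convert throughput: Q = 155.7 kg/h = 155.7/3600 = 0.04325 kg/s
t_res = M / Q_s = 2.13 ÷ 0.04325 = 49.2486 s
Geometry in SI: D = 40.8 mm → 0.0408 m, h = 4.28 mm → 0.00428 m
ΔT_a = T_lim − T_in = 176.2 °C − 157.6 °C = 18.6 K
γ̇_max² = ΔT_a·ρ·cp / (η·t_res) = [18.6 × 957 × 1951] / [5059 × 49.2486] = 139.388 s⁻²
γ̇_max = sqrt(139.388) = 11.8063 s⁻¹
N_max = γ̇_max·h / (π·D) = 11.8063 · 0.00428 / (π · 0.0408) = 0.394226 rev/s = 23.6536 rpm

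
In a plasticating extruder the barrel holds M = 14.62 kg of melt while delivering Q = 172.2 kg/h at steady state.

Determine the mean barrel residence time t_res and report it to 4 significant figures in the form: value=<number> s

value=305.6 s

Convert throughput: Q = 172.2 kg/h = 172.2/3600 = 0.0478333 kg/s
Mean residence time: t_res = M/Q_s = 14.62 kg / 0.0478333 kg/s = 305.645 s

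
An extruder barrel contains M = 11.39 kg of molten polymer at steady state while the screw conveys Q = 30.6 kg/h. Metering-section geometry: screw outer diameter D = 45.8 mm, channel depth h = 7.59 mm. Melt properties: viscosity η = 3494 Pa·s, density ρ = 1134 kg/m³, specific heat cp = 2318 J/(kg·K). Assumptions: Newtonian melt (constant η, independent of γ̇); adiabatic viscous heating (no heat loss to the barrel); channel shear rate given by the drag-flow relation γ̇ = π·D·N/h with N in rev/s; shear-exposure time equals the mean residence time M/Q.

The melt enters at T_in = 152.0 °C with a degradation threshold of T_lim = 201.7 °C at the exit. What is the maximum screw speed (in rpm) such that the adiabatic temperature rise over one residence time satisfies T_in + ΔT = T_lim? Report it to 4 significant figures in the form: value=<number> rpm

Convert throughput: Q = 30.6 kg/h = 30.6/3600 = 0.0085 kg/s
t_res = M / Q_s = 11.39 / 0.0085 = 1340 s
Geometry in SI: D = 45.8 mm → 0.0458 m, h = 7.59 mm → 0.00759 m
ΔT_a = T_lim − T_in = 201.7 − 152.0 = 49.7 K
Invert ΔT = ηγ̇²t_res/(ρcp) for γ̇: γ̇_max² = ΔT_a ρ cp / (η t_res) = 49.7·1134·2318 / (3494·1340) = 27.9033 s⁻²
γ̇_max = √27.9033 = 5.28236 s⁻¹
Solve γ̇ = πDN/h for N: N_max = γ̇_max·h/(π·D) = 5.28236 × 0.00759 / (π × 0.0458) = 0.278647 rev/s = 16.7188 rpm

value=16.72 rpm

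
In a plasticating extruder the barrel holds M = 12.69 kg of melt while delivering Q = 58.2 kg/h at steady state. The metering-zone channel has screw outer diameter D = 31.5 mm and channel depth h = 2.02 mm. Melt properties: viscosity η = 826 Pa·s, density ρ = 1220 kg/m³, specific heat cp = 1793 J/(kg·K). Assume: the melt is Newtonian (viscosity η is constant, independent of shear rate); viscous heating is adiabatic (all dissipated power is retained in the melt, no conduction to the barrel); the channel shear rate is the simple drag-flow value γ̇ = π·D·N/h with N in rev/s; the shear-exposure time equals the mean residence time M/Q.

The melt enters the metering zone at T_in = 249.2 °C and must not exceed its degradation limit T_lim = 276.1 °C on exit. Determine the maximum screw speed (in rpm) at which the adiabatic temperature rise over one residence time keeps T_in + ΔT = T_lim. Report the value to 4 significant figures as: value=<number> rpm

Q_s = Q / 3600 = 58.2 / 3600 = 0.0161667 kg/s
t_res = M / Q_s = 12.69 ÷ 0.0161667 = 784.948 s
Geometry in SI: D = 31.5 mm → 0.0315 m, h = 2.02 mm → 0.00202 m
Allowable rise: ΔT_a = T_lim − T_in = 276.1 − 249.2 = 26.9 K
Invert ΔT = ηγ̇²t_res/(ρcp) for γ̇: γ̇_max² = ΔT_a ρ cp / (η t_res) = 26.9·1220·1793 / (826·784.948) = 90.7551 s⁻²
γ̇_max = √90.7551 = 9.52655 s⁻¹
Solve γ̇ = πDN/h for N: N_max = γ̇_max·h/(π·D) = 9.52655 × 0.00202 / (π × 0.0315) = 0.194458 rev/s = 11.6675 rpm

value=11.67 rpm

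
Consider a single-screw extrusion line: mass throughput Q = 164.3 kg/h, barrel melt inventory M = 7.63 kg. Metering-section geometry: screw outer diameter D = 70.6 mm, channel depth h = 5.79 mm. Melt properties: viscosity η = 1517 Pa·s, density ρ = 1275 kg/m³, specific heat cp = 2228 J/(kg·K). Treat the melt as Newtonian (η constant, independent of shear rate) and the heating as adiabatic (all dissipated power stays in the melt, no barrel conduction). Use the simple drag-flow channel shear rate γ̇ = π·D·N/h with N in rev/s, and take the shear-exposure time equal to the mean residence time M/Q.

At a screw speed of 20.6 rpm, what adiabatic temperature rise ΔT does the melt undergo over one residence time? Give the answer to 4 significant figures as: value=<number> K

value=15.44 K

Convert throughput: Q = 164.3 kg/h = 164.3/3600 = 0.0456389 kg/s
Mean residence time: t_res = M/Q_s = 7.63 kg / 0.0456389 kg/s = 167.182 s
Geometry in metres: D = 70.6 mm → 0.0706 m, h = 5.79 mm → 0.00579 m; screw speed N = 20.6 rpm = 0.343333 rev/s
γ̇ = π D N / h = (π)(0.0706)(0.343333) / 0.00579 = 13.152 s⁻¹
ΔT = η·γ̇²·t_res / (ρ·cp) = 1517 · (13.152)² · 167.182 / (1275 · 2228) = 15.4431 K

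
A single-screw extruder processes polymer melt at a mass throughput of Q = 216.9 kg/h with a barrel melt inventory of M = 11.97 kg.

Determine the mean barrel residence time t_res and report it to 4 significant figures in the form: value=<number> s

value=198.7 s

Convert throughput: Q = 216.9 kg/h = 216.9/3600 = 0.06025 kg/s
Mean residence time: t_res = M/Q_s = 11.97 kg / 0.06025 kg/s = 198.672 s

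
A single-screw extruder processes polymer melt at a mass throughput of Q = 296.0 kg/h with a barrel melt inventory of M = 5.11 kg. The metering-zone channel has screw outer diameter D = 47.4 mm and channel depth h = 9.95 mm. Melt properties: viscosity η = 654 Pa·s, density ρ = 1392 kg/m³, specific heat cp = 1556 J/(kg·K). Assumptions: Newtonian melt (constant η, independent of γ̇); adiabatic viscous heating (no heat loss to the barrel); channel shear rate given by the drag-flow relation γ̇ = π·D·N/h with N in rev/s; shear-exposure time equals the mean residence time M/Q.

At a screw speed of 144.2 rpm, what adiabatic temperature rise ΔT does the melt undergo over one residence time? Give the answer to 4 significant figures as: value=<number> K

value=24.28 K

Q_s = Q / 3600 = 296.0 / 3600 = 0.0822222 kg/s
t_res = M / Q_s = 5.11 ÷ 0.0822222 = 62.1486 s
Geometry in metres: D = 47.4 mm → 0.0474 m, h = 9.95 mm → 0.00995 m; screw speed N = 144.2 rpm = 2.40333 rev/s
γ̇ = π D N / h = (π)(0.0474)(2.40333) / 0.00995 = 35.9682 s⁻¹
ΔT = η·γ̇²·t_res/(ρ·cp) = [654 × 35.9682² × 62.1486] / [1392 × 1556] = 24.2772 K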